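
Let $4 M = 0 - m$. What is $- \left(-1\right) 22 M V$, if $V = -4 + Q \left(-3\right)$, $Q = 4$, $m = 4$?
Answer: $352$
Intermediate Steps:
$M = -1$ ($M = \frac{0 - 4}{4} = \frac{1}{4} \left(-4\right) = -1$)
$V = -16$ ($V = -4 + 4 \left(-3\right) = -4 - 12 = -16$)
$- \left(-1\right) 22 M V = - \left(-1\right) 22 \left(-1\right) \left(-16\right) = - \left(-22\right) \left(-1\right) \left(-16\right) = - 22 \left(-16\right) = \left(-1\right) \left(-352\right) = 352$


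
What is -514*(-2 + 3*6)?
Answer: -8224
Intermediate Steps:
-514*(-2 + 3*6) = -514*(-2 + 18) = -514*16 = -8224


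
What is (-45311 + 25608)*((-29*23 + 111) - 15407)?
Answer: 314518989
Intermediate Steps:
(-45311 + 25608)*((-29*23 + 111) - 15407) = -19703*((-667 + 111) - 15407) = -19703*(-556 - 15407) = -19703*(-15963) = 314518989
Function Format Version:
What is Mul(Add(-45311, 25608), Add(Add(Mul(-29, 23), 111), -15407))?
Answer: 314518989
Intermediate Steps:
Mul(Add(-45311, 25608), Add(Add(Mul(-29, 23), 111), -15407)) = Mul(-19703, Add(Add(-667, 111), -15407)) = Mul(-19703, Add(-556, -15407)) = Mul(-19703, -15963) = 314518989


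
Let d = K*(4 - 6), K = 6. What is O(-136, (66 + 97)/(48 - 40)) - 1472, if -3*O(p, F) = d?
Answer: -1468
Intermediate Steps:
d = -12 (d = 6*(4 - 6) = 6*(-2) = -12)
O(p, F) = 4 (O(p, F) = -⅓*(-12) = 4)
O(-136, (66 + 97)/(48 - 40)) - 1472 = 4 - 1472 = -1468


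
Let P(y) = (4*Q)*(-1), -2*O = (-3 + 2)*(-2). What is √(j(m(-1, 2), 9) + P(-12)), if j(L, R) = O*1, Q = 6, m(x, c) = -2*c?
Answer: 5*I ≈ 5.0*I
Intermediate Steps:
O = -1 (O = -(-3 + 2)*(-2)/2 = -(-1)*(-2)/2 = -½*2 = -1)
j(L, R) = -1 (j(L, R) = -1*1 = -1)
P(y) = -24 (P(y) = (4*6)*(-1) = 24*(-1) = -24)
√(j(m(-1, 2), 9) + P(-12)) = √(-1 - 24) = √(-25) = 5*I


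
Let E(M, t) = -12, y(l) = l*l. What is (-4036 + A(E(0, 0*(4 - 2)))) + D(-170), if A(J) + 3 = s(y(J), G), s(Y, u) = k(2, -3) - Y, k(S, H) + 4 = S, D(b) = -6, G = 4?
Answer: -4191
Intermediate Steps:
y(l) = l²
k(S, H) = -4 + S
s(Y, u) = -2 - Y (s(Y, u) = (-4 + 2) - Y = -2 - Y)
A(J) = -5 - J² (A(J) = -3 + (-2 - J²) = -5 - J²)
(-4036 + A(E(0, 0*(4 - 2)))) + D(-170) = (-4036 + (-5 - 1*(-12)²)) - 6 = (-4036 + (-5 - 1*144)) - 6 = (-4036 + (-5 - 144)) - 6 = (-4036 - 149) - 6 = -4185 - 6 = -4191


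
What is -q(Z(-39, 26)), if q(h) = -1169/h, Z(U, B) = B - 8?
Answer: 1169/18 ≈ 64.944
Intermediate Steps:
Z(U, B) = -8 + B
-q(Z(-39, 26)) = -(-1169)/(-8 + 26) = -(-1169)/18 = -1*(-1169/18) = 1169/18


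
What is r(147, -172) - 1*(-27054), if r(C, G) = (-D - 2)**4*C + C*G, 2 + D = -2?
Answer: 4122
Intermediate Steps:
D = -4 (D = -2 - 2 = -4)
r(C, G) = 16*C + C*G (r(C, G) = (-1*(-4) - 2)**4*C + C*G = (4 - 2)**4*C + C*G = 2**4*C + C*G = 16*C + C*G)
r(147, -172) - 1*(-27054) = 147*(16 - 172) - 1*(-27054) = 147*(-156) + 27054 = -22932 + 27054 = 4122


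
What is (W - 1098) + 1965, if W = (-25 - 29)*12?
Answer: 219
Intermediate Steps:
W = -648 (W = -54*12 = -648)
(W - 1098) + 1965 = (-648 - 1098) + 1965 = -1746 + 1965 = 219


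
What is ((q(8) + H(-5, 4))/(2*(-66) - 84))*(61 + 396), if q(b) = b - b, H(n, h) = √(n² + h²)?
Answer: -457*√41/216 ≈ -13.547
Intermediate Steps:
H(n, h) = √(h² + n²)
q(b) = 0
((q(8) + H(-5, 4))/(2*(-66) - 84))*(61 + 396) = ((0 + √(4² + (-5)²))/(2*(-66) - 84))*(61 + 396) = ((0 + √(16 + 25))/(-132 - 84))*457 = ((0 + √41)/(-216))*457 = (√41*(-1/216))*457 = -√41/216*457 = -457*√41/216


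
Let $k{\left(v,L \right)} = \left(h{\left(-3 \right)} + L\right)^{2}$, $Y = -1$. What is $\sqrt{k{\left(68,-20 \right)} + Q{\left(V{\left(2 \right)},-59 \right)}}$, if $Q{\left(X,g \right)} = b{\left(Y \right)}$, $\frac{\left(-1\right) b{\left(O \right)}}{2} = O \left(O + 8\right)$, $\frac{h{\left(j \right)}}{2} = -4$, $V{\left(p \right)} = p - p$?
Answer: $\sqrt{798} \approx 28.249$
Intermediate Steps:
$V{\left(p \right)} = 0$
$h{\left(j \right)} = -8$ ($h{\left(j \right)} = 2 \left(-4\right) = -8$)
$b{\left(O \right)} = - 2 O \left(8 + O\right)$ ($b{\left(O \right)} = - 2 O \left(O + 8\right) = - 2 O \left(8 + O\right)$)
$Q{\left(X,g \right)} = 14$ ($Q{\left(X,g \right)} = \left(-2\right) \left(-1\right) \left(8 - 1\right) = \left(-2\right) \left(-1\right) 7 = 14$)
$k{\left(v,L \right)} = \left(-8 + L\right)^{2}$
$\sqrt{k{\left(68,-20 \right)} + Q{\left(V{\left(2 \right)},-59 \right)}} = \sqrt{\left(-8 - 20\right)^{2} + 14} = \sqrt{\left(-28\right)^{2} + 14} = \sqrt{784 + 14} = \sqrt{798}$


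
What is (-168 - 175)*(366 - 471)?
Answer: 36015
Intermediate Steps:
(-168 - 175)*(366 - 471) = -343*(-105) = 36015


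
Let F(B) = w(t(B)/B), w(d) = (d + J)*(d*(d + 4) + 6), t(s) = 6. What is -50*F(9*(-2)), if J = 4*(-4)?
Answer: 105350/27 ≈ 3901.9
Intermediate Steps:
J = -16
w(d) = (-16 + d)*(6 + d*(4 + d)) (w(d) = (d - 16)*(d*(d + 4) + 6) = (-16 + d)*(d*(4 + d) + 6) = (-16 + d)*(6 + d*(4 + d)))
F(B) = -96 - 432/B² - 348/B + 216/B³ (F(B) = -96 + (6/B)³ - 348/B - 12*36/B² = -96 + 216/B³ - 348/B - 432/B² = -96 - 432/B² - 348/B + 216/B³)
-50*F(9*(-2)) = -50*(-96 - 432/(9*(-2))² - 348/(9*(-2)) + 216/(9*(-2))³) = -50*(-96 - 432/(-18)² - 348/(-18) + 216/(-18)³) = -50*(-96 - 432*1/324 - 348*(-1/18) + 216*(-1/5832)) = -50*(-96 - 4/3 + 58/3 - 1/27) = -50*(-2107/27) = 105350/27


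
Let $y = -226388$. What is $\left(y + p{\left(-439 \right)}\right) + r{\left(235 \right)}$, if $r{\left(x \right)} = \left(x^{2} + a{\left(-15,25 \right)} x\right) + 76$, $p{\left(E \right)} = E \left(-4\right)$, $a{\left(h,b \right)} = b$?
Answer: $-163456$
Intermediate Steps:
$p{\left(E \right)} = - 4 E$
$r{\left(x \right)} = 76 + x^{2} + 25 x$ ($r{\left(x \right)} = \left(x^{2} + 25 x\right) + 76 = 76 + x^{2} + 25 x$)
$\left(y + p{\left(-439 \right)}\right) + r{\left(235 \right)} = \left(-226388 - -1756\right) + \left(76 + 235^{2} + 25 \cdot 235\right) = \left(-226388 + 1756\right) + \left(76 + 55225 + 5875\right) = -224632 + 61176 = -163456$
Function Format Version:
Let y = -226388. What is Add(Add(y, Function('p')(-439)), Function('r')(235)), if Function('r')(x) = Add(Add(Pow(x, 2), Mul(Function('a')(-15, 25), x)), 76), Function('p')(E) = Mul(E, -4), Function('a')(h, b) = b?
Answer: -163456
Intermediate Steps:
Function('p')(E) = Mul(-4, E)
Function('r')(x) = Add(76, Pow(x, 2), Mul(25, x)) (Function('r')(x) = Add(Add(Pow(x, 2), Mul(25, x)), 76) = Add(76, Pow(x, 2), Mul(25, x)))
Add(Add(y, Function('p')(-439)), Function('r')(235)) = Add(Add(-226388, Mul(-4, -439)), Add(76, Pow(235, 2), Mul(25, 235))) = Add(Add(-226388, 1756), Add(76, 55225, 5875)) = Add(-224632, 61176) = -163456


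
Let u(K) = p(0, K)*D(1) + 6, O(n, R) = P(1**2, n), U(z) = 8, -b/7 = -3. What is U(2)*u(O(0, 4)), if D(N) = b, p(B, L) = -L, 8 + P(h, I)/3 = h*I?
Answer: 4080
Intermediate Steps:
b = 21 (b = -7*(-3) = 21)
P(h, I) = -24 + 3*I*h (P(h, I) = -24 + 3*(h*I) = -24 + 3*(I*h) = -24 + 3*I*h)
D(N) = 21
O(n, R) = -24 + 3*n (O(n, R) = -24 + 3*n*1**2 = -24 + 3*n*1 = -24 + 3*n)
u(K) = 6 - 21*K (u(K) = -K*21 + 6 = -21*K + 6 = 6 - 21*K)
U(2)*u(O(0, 4)) = 8*(6 - 21*(-24 + 3*0)) = 8*(6 - 21*(-24 + 0)) = 8*(6 - 21*(-24)) = 8*(6 + 504) = 8*510 = 4080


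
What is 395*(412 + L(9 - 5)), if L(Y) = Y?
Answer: 164320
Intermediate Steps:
395*(412 + L(9 - 5)) = 395*(412 + (9 - 5)) = 395*(412 + 4) = 395*416 = 164320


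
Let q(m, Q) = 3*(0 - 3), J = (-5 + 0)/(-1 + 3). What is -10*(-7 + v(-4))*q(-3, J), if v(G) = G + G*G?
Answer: 450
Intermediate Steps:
v(G) = G + G**2
J = -5/2 ≈ -2.5000
q(m, Q) = -9 (q(m, Q) = 3*(-3) = -9)
-10*(-7 + v(-4))*q(-3, J) = -10*(-7 - 4*(1 - 4))*(-9) = -10*(-7 - 4*(-3))*(-9) = -10*(-7 + 12)*(-9) = -50*(-9) = -10*(-45) = 450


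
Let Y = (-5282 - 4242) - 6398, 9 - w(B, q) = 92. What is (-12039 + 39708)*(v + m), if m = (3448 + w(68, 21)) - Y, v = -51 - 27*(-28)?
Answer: 553158648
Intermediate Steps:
w(B, q) = -83 (w(B, q) = 9 - 1*92 = 9 - 92 = -83)
Y = -15922 (Y = -9524 - 6398 = -15922)
v = 705 (v = -51 + 756 = 705)
m = 19287 (m = (3448 - 83) - 1*(-15922) = 3365 + 15922 = 19287)
(-12039 + 39708)*(v + m) = (-12039 + 39708)*(705 + 19287) = 27669*19992 = 553158648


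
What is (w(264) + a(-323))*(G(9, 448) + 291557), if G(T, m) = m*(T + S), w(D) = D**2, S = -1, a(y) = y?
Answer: 20474816593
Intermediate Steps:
G(T, m) = m*(-1 + T) (G(T, m) = m*(T - 1) = m*(-1 + T))
(w(264) + a(-323))*(G(9, 448) + 291557) = (264**2 - 323)*(448*(-1 + 9) + 291557) = (69696 - 323)*(448*8 + 291557) = 69373*(3584 + 291557) = 69373*295141 = 20474816593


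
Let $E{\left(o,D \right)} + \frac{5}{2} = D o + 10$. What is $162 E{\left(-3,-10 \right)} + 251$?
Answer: $6326$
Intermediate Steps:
$E{\left(o,D \right)} = \frac{15}{2} + D o$ ($E{\left(o,D \right)} = - \frac{5}{2} + \left(D o + 10\right) = - \frac{5}{2} + \left(10 + D o\right) = \frac{15}{2} + D o$)
$162 E{\left(-3,-10 \right)} + 251 = 162 \left(\frac{15}{2} - -30\right) + 251 = 162 \left(\frac{15}{2} + 30\right) + 251 = 162 \cdot \frac{75}{2} + 251 = 6075 + 251 = 6326$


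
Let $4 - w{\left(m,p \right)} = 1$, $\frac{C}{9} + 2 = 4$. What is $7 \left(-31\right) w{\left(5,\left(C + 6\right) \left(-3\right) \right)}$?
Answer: $-651$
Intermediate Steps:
$C = 18$ ($C = -18 + 9 \cdot 4 = -18 + 36 = 18$)
$w{\left(m,p \right)} = 3$ ($w{\left(m,p \right)} = 4 - 1 = 3$)
$7 \left(-31\right) w{\left(5,\left(C + 6\right) \left(-3\right) \right)} = 7 \left(-31\right) 3 = \left(-217\right) 3 = -651$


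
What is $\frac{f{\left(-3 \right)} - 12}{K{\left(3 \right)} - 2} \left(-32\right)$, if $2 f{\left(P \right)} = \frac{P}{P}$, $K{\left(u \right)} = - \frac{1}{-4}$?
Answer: $- \frac{1472}{7} \approx -210.29$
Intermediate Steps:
$K{\left(u \right)} = \frac{1}{4}$ ($K{\left(u \right)} = \left(-1\right) \left(- \frac{1}{4}\right) = \frac{1}{4}$)
$f{\left(P \right)} = \frac{1}{2}$ ($f{\left(P \right)} = \frac{P \frac{1}{P}}{2} = \frac{1}{2} \cdot 1 = \frac{1}{2}$)
$\frac{f{\left(-3 \right)} - 12}{K{\left(3 \right)} - 2} \left(-32\right) = \frac{\frac{1}{2} - 12}{\frac{1}{4} - 2} \left(-32\right) = - \frac{23}{2 \left(- \frac{7}{4}\right)} \left(-32\right) = \left(- \frac{23}{2}\right) \left(- \frac{4}{7}\right) \left(-32\right) = \frac{46}{7} \left(-32\right) = - \frac{1472}{7}$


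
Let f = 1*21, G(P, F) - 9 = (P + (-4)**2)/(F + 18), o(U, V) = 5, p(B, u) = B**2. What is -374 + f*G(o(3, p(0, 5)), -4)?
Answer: -307/2 ≈ -153.50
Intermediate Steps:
G(P, F) = 9 + (16 + P)/(18 + F) (G(P, F) = 9 + (P + (-4)**2)/(F + 18) = 9 + (P + 16)/(18 + F) = 9 + (16 + P)/(18 + F))
f = 21
-374 + f*G(o(3, p(0, 5)), -4) = -374 + 21*((178 + 5 + 9*(-4))/(18 - 4)) = -374 + 21*((178 + 5 - 36)/14) = -374 + 21*((1/14)*147) = -374 + 21*(21/2) = -374 + 441/2 = -307/2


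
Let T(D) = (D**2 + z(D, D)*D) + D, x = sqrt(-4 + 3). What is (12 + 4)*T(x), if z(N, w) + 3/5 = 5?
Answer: -16 + 432*I/5 ≈ -16.0 + 86.4*I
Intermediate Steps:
z(N, w) = 22/5 (z(N, w) = -3/5 + 5 = 22/5)
x = I (x = sqrt(-1) = I ≈ 1.0*I)
T(D) = D**2 + 27*D/5 (T(D) = (D**2 + 22*D/5) + D = D**2 + 27*D/5)
(12 + 4)*T(x) = (12 + 4)*(I*(27 + 5*I)/5) = 16*(I*(27 + 5*I)/5) = 16*I*(27 + 5*I)/5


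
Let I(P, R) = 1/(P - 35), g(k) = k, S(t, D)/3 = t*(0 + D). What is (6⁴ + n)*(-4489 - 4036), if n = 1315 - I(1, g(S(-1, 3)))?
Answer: -756806875/34 ≈ -2.2259e+7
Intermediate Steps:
S(t, D) = 3*D*t (S(t, D) = 3*(t*(0 + D)) = 3*(t*D) = 3*(D*t) = 3*D*t)
I(P, R) = 1/(-35 + P)
n = 44711/34 (n = 1315 - 1/(-35 + 1) = 1315 - 1/(-34) = 1315 - 1*(-1/34) = 1315 + 1/34 = 44711/34 ≈ 1315.0)
(6⁴ + n)*(-4489 - 4036) = (6⁴ + 44711/34)*(-4489 - 4036) = (1296 + 44711/34)*(-8525) = (88775/34)*(-8525) = -756806875/34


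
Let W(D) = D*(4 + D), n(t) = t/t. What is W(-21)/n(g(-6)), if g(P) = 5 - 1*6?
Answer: 357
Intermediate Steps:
g(P) = -1 (g(P) = 5 - 6 = -1)
n(t) = 1
W(-21)/n(g(-6)) = -21*(4 - 21)/1 = -21*(-17)*1 = 357*1 = 357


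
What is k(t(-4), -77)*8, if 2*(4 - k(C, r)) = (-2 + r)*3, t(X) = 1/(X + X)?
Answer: 980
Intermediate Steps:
t(X) = 1/(2*X)
k(C, r) = 7 - 3*r/2 (k(C, r) = 4 - (-2 + r)*3/2 = 4 - (-6 + 3*r)/2 = 4 + (3 - 3*r/2) = 7 - 3*r/2)
k(t(-4), -77)*8 = (7 - 3/2*(-77))*8 = (7 + 231/2)*8 = (245/2)*8 = 980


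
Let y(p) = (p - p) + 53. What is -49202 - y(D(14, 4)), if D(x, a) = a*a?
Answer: -49255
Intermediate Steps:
D(x, a) = a**2
y(p) = 53 (y(p) = 0 + 53 = 53)
-49202 - y(D(14, 4)) = -49202 - 1*53 = -49202 - 53 = -49255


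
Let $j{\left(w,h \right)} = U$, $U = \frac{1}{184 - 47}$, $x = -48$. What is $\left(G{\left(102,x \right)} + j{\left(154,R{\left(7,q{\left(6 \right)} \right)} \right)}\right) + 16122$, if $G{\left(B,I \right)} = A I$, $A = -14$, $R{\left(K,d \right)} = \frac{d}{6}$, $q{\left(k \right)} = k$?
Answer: $\frac{2300779}{137} \approx 16794.0$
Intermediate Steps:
$R{\left(K,d \right)} = \frac{d}{6}$ ($R{\left(K,d \right)} = d \frac{1}{6} = \frac{d}{6}$)
$G{\left(B,I \right)} = - 14 I$
$U = \frac{1}{137} \approx 0.0072993$
$j{\left(w,h \right)} = \frac{1}{137}$
$\left(G{\left(102,x \right)} + j{\left(154,R{\left(7,q{\left(6 \right)} \right)} \right)}\right) + 16122 = \left(\left(-14\right) \left(-48\right) + \frac{1}{137}\right) + 16122 = \left(672 + \frac{1}{137}\right) + 16122 = \frac{92065}{137} + 16122 = \frac{2300779}{137}$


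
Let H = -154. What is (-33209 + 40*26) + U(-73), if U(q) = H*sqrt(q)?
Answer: -32169 - 154*I*sqrt(73) ≈ -32169.0 - 1315.8*I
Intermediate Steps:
U(q) = -154*sqrt(q)
(-33209 + 40*26) + U(-73) = (-33209 + 40*26) - 154*I*sqrt(73) = (-33209 + 1040) - 154*I*sqrt(73) = -32169 - 154*I*sqrt(73)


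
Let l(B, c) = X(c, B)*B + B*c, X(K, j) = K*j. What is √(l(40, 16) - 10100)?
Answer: 2*√4035 ≈ 127.04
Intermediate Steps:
l(B, c) = B*c + c*B² (l(B, c) = (c*B)*B + B*c = (B*c)*B + B*c = c*B² + B*c = B*c + c*B²)
√(l(40, 16) - 10100) = √(40*16*(1 + 40) - 10100) = √(40*16*41 - 10100) = √(26240 - 10100) = √16140 = 2*√4035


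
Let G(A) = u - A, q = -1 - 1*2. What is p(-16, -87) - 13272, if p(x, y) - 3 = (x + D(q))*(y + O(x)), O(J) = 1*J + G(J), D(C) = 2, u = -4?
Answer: -11995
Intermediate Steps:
q = -3 (q = -1 - 2 = -3)
G(A) = -4 - A
O(J) = -4 (O(J) = 1*J + (-4 - J) = J + (-4 - J) = -4)
p(x, y) = 3 + (-4 + y)*(2 + x) (p(x, y) = 3 + (x + 2)*(y - 4) = 3 + (2 + x)*(-4 + y) = 3 + (-4 + y)*(2 + x))
p(-16, -87) - 13272 = (-5 - 4*(-16) + 2*(-87) - 16*(-87)) - 13272 = (-5 + 64 - 174 + 1392) - 13272 = 1277 - 13272 = -11995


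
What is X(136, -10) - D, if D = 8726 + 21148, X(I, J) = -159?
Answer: -30033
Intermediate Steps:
D = 29874
X(136, -10) - D = -159 - 1*29874 = -159 - 29874 = -30033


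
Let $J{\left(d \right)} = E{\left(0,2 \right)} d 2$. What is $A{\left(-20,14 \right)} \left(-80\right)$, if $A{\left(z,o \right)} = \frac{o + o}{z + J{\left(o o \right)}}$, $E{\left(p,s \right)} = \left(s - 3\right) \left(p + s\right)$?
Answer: $\frac{560}{201} \approx 2.7861$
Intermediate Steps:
$E{\left(p,s \right)} = \left(-3 + s\right) \left(p + s\right)$
$J{\left(d \right)} = - 4 d$ ($J{\left(d \right)} = \left(2^{2} - 0 - 6 + 0 \cdot 2\right) d 2 = \left(4 + 0 - 6 + 0\right) d 2 = - 2 d 2 = - 4 d$)
$A{\left(z,o \right)} = \frac{2 o}{z - 4 o^{2}}$ ($A{\left(z,o \right)} = \frac{o + o}{z - 4 o o} = \frac{2 o}{z - 4 o^{2}}$)
$A{\left(-20,14 \right)} \left(-80\right) = 2 \cdot 14 \frac{1}{-20 - 4 \cdot 14^{2}} \left(-80\right) = 2 \cdot 14 \frac{1}{-20 - 784} \left(-80\right) = 2 \cdot 14 \frac{1}{-804} \left(-80\right) = 2 \cdot 14 \left(- \frac{1}{804}\right) \left(-80\right) = \left(- \frac{7}{201}\right) \left(-80\right) = \frac{560}{201}$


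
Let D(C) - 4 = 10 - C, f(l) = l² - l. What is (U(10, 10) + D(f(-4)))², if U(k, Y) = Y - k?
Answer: 36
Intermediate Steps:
D(C) = 14 - C (D(C) = 4 + (10 - C) = 14 - C)
(U(10, 10) + D(f(-4)))² = ((10 - 1*10) + (14 - (-4)*(-1 - 4)))² = ((10 - 10) + (14 - (-4)*(-5)))² = (0 + (14 - 1*20))² = (0 + (14 - 20))² = (0 - 6)² = (-6)² = 36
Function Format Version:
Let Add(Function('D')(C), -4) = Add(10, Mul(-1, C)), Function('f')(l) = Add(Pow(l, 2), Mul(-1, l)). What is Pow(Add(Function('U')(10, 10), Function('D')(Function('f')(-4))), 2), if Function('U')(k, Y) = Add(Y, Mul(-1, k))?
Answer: 36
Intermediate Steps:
Function('D')(C) = Add(14, Mul(-1, C)) (Function('D')(C) = Add(4, Add(10, Mul(-1, C))) = Add(14, Mul(-1, C)))
Pow(Add(Function('U')(10, 10), Function('D')(Function('f')(-4))), 2) = Pow(Add(Add(10, Mul(-1, 10)), Add(14, Mul(-1, Mul(-4, Add(-1, -4))))), 2) = Pow(Add(Add(10, -10), Add(14, Mul(-1, Mul(-4, -5)))), 2) = Pow(Add(0, Add(14, Mul(-1, 20))), 2) = Pow(Add(0, Add(14, -20)), 2) = Pow(Add(0, -6), 2) = Pow(-6, 2) = 36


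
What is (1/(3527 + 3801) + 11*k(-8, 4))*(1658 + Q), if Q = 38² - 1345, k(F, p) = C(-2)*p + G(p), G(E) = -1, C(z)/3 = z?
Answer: -3540704643/7328 ≈ -4.8318e+5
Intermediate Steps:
C(z) = 3*z
k(F, p) = -1 - 6*p (k(F, p) = (3*(-2))*p - 1 = -6*p - 1 = -1 - 6*p)
Q = 99 (Q = 1444 - 1345 = 99)
(1/(3527 + 3801) + 11*k(-8, 4))*(1658 + Q) = (1/(3527 + 3801) + 11*(-1 - 6*4))*(1658 + 99) = (1/7328 + 11*(-1 - 24))*1757 = (1/7328 + 11*(-25))*1757 = (1/7328 - 275)*1757 = -2015199/7328*1757 = -3540704643/7328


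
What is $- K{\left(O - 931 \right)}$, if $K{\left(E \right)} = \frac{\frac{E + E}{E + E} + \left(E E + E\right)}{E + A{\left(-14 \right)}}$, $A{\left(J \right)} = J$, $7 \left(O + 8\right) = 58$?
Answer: $\frac{42399669}{46291} \approx 915.94$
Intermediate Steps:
$O = \frac{2}{7}$ ($O = -8 + \frac{1}{7} \cdot 58 = -8 + \frac{58}{7} = \frac{2}{7} \approx 0.28571$)
$K{\left(E \right)} = \frac{1 + E + E^{2}}{-14 + E}$ ($K{\left(E \right)} = \frac{\frac{E + E}{E + E} + \left(E E + E\right)}{E - 14} = \frac{\frac{2 E}{2 E} + \left(E^{2} + E\right)}{-14 + E} = \frac{2 E \frac{1}{2 E} + \left(E + E^{2}\right)}{-14 + E} = \frac{1 + \left(E + E^{2}\right)}{-14 + E} = \frac{1 + E + E^{2}}{-14 + E}$)
$- K{\left(O - 931 \right)} = - \frac{1 + \left(\frac{2}{7} - 931\right) + \left(\frac{2}{7} - 931\right)^{2}}{-14 + \left(\frac{2}{7} - 931\right)} = - \frac{1 - \frac{6515}{7} + \left(- \frac{6515}{7}\right)^{2}}{-14 - \frac{6515}{7}} = - \frac{1 - \frac{6515}{7} + \frac{42445225}{49}}{- \frac{6613}{7}} = - \frac{\left(-7\right) 42399669}{6613 \cdot 49} = \left(-1\right) \left(- \frac{42399669}{46291}\right) = \frac{42399669}{46291}$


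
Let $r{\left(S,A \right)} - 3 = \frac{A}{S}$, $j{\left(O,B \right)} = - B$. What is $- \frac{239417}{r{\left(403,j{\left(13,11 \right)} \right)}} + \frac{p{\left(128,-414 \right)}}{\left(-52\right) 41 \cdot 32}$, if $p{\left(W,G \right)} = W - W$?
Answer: $- \frac{96485051}{1198} \approx -80539.0$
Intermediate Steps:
$p{\left(W,G \right)} = 0$
$r{\left(S,A \right)} = 3 + \frac{A}{S}$
$- \frac{239417}{r{\left(403,j{\left(13,11 \right)} \right)}} + \frac{p{\left(128,-414 \right)}}{\left(-52\right) 41 \cdot 32} = - \frac{239417}{3 + \frac{\left(-1\right) 11}{403}} + \frac{0}{\left(-52\right) 41 \cdot 32} = - \frac{239417}{3 - \frac{11}{403}} + \frac{0}{\left(-2132\right) 32} = - \frac{239417}{3 - \frac{11}{403}} + \frac{0}{-68224} = - \frac{239417}{\frac{1198}{403}} + 0 \left(- \frac{1}{68224}\right) = \left(-239417\right) \frac{403}{1198} + 0 = - \frac{96485051}{1198} + 0 = - \frac{96485051}{1198}$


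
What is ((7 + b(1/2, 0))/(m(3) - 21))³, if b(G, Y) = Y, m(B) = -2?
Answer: -343/12167 ≈ -0.028191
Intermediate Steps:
((7 + b(1/2, 0))/(m(3) - 21))³ = ((7 + 0)/(-2 - 21))³ = (7/(-23))³ = (7*(-1/23))³ = (-7/23)³ = -343/12167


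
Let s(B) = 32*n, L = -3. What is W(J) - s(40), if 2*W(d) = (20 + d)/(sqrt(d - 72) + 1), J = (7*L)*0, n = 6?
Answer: 2*(-576*sqrt(2) + 91*I)/(-I + 6*sqrt(2)) ≈ -191.86 - 1.1624*I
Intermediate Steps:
s(B) = 192 (s(B) = 32*6 = 192)
J = 0 (J = (7*(-3))*0 = -21*0 = 0)
W(d) = (20 + d)/(2*(1 + sqrt(-72 + d))) (W(d) = ((20 + d)/(sqrt(d - 72) + 1))/2 = ((20 + d)/(sqrt(-72 + d) + 1))/2 = ((20 + d)/(1 + sqrt(-72 + d)))/2 = (20 + d)/(2*(1 + sqrt(-72 + d))))
W(J) - s(40) = (20 + 0)/(2*(1 + sqrt(-72 + 0))) - 1*192 = (1/2)*20/(1 + sqrt(-72)) - 192 = (1/2)*20/(1 + 6*I*sqrt(2)) - 192 = 10/(1 + 6*I*sqrt(2)) - 192 = -192 + 10/(1 + 6*I*sqrt(2))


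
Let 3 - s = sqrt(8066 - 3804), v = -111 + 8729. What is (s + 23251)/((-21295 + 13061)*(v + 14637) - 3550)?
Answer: -11627/95742610 + sqrt(4262)/191485220 ≈ -0.00012110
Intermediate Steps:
v = 8618
s = 3 - sqrt(4262) (s = 3 - sqrt(8066 - 3804) = 3 - sqrt(4262) ≈ -62.284)
(s + 23251)/((-21295 + 13061)*(v + 14637) - 3550) = ((3 - sqrt(4262)) + 23251)/((-21295 + 13061)*(8618 + 14637) - 3550) = (23254 - sqrt(4262))/(-8234*23255 - 3550) = (23254 - sqrt(4262))/(-191481670 - 3550) = (23254 - sqrt(4262))/(-191485220) = (23254 - sqrt(4262))*(-1/191485220) = -11627/95742610 + sqrt(4262)/191485220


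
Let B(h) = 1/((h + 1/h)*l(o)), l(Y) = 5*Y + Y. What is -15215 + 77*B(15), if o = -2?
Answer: -13754745/904 ≈ -15215.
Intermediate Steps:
l(Y) = 6*Y
B(h) = -1/(12*(h + 1/h)) (B(h) = 1/((h + 1/h)*((6*(-2)))) = 1/((h + 1/h)*(-12)) = -1/12/(h + 1/h) = -1/(12*(h + 1/h)))
-15215 + 77*B(15) = -15215 + 77*(-1*15/(12 + 12*15**2)) = -15215 + 77*(-1*15/(12 + 12*225)) = -15215 + 77*(-1*15/(12 + 2700)) = -15215 + 77*(-1*15/2712) = -15215 + 77*(-1*15*1/2712) = -15215 + 77*(-5/904) = -15215 - 385/904 = -13754745/904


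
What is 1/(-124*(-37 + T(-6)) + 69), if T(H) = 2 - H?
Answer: 1/3665 ≈ 0.00027285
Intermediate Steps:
1/(-124*(-37 + T(-6)) + 69) = 1/(-124*(-37 + (2 - 1*(-6))) + 69) = 1/(-124*(-37 + (2 + 6)) + 69) = 1/(-124*(-37 + 8) + 69) = 1/(-124*(-29) + 69) = 1/(3596 + 69) = 1/3665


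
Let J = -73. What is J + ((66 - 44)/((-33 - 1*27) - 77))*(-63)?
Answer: -8615/137 ≈ -62.883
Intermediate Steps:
J + ((66 - 44)/((-33 - 1*27) - 77))*(-63) = -73 + ((66 - 44)/((-33 - 1*27) - 77))*(-63) = -73 + (22/((-33 - 27) - 77))*(-63) = -73 + (22/(-60 - 77))*(-63) = -73 + (22/(-137))*(-63) = -73 + (22*(-1/137))*(-63) = -73 - 22/137*(-63) = -73 + 1386/137 = -8615/137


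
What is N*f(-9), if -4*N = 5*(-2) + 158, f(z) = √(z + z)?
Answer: -111*I*√2 ≈ -156.98*I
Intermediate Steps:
f(z) = √2*√z (f(z) = √(2*z) = √2*√z)
N = -37 (N = -(5*(-2) + 158)/4 = -(-10 + 158)/4 = -¼*148 = -37)
N*f(-9) = -37*√2*√(-9) = -37*√2*3*I = -111*I*√2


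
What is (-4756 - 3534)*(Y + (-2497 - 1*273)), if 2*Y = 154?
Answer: 22324970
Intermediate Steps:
Y = 77 (Y = (½)*154 = 77)
(-4756 - 3534)*(Y + (-2497 - 1*273)) = (-4756 - 3534)*(77 + (-2497 - 1*273)) = -8290*(77 + (-2497 - 273)) = -8290*(77 - 2770) = -8290*(-2693) = 22324970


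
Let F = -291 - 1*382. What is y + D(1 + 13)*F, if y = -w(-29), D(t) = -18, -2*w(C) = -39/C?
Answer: 702651/58 ≈ 12115.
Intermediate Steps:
w(C) = 39/(2*C) (w(C) = -(-39)/(2*C) = 39/(2*C))
F = -673 (F = -291 - 382 = -673)
y = 39/58 (y = -39/(2*(-29)) = -39*(-1)/(2*29) = -1*(-39/58) = 39/58 ≈ 0.67241)
y + D(1 + 13)*F = 39/58 - 18*(-673) = 39/58 + 12114 = 702651/58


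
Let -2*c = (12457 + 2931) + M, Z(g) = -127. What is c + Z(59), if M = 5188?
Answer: -10415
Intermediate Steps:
c = -10288 (c = -((12457 + 2931) + 5188)/2 = -(15388 + 5188)/2 = -½*20576 = -10288)
c + Z(59) = -10288 - 127 = -10415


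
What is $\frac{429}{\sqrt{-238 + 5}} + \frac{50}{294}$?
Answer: $\frac{25}{147} - \frac{429 i \sqrt{233}}{233} \approx 0.17007 - 28.105 i$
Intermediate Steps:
$\frac{429}{\sqrt{-238 + 5}} + \frac{50}{294} = \frac{429}{\sqrt{-233}} + 50 \cdot \frac{1}{294} = \frac{429}{i \sqrt{233}} + \frac{25}{147} = 429 \left(- \frac{i \sqrt{233}}{233}\right) + \frac{25}{147} = - \frac{429 i \sqrt{233}}{233} + \frac{25}{147} = \frac{25}{147} - \frac{429 i \sqrt{233}}{233}$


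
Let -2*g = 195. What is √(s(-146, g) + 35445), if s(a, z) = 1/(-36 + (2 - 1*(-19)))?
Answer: 143*√390/15 ≈ 188.27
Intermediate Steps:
g = -195/2 (g = -½*195 = -195/2 ≈ -97.500)
s(a, z) = -1/15 (s(a, z) = 1/(-36 + (2 + 19)) = 1/(-36 + 21) = 1/(-15) = -1/15)
√(s(-146, g) + 35445) = √(-1/15 + 35445) = √(531674/15) = 143*√390/15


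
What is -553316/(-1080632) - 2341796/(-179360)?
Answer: 82183201651/6056942360 ≈ 13.568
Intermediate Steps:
-553316/(-1080632) - 2341796/(-179360) = -553316*(-1/1080632) - 2341796*(-1/179360) = 138329/270158 + 585449/44840 = 82183201651/6056942360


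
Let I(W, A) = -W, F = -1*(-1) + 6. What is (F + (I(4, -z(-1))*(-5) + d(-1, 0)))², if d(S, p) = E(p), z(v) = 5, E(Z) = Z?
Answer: 729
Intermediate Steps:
d(S, p) = p
F = 7 (F = 1 + 6 = 7)
(F + (I(4, -z(-1))*(-5) + d(-1, 0)))² = (7 + (-1*4*(-5) + 0))² = (7 + (-4*(-5) + 0))² = (7 + (20 + 0))² = (7 + 20)² = 27² = 729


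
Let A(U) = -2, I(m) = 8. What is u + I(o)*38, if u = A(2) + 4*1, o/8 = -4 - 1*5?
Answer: 306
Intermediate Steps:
o = -72 (o = 8*(-4 - 1*5) = 8*(-4 - 5) = 8*(-9) = -72)
u = 2 (u = -2 + 4*1 = -2 + 4 = 2)
u + I(o)*38 = 2 + 8*38 = 2 + 304 = 306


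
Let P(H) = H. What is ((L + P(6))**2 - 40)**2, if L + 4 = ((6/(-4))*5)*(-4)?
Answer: 968256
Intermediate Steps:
L = 26 (L = -4 + ((6/(-4))*5)*(-4) = -4 + ((6*(-1/4))*5)*(-4) = -4 - 3/2*5*(-4) = -4 - 15/2*(-4) = -4 + 30 = 26)
((L + P(6))**2 - 40)**2 = ((26 + 6)**2 - 40)**2 = (32**2 - 40)**2 = (1024 - 40)**2 = 984**2 = 968256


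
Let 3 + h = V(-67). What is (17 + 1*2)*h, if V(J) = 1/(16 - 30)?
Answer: -817/14 ≈ -58.357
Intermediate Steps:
V(J) = -1/14 (V(J) = 1/(-14) = -1/14)
h = -43/14 (h = -3 - 1/14 = -43/14 ≈ -3.0714)
(17 + 1*2)*h = (17 + 1*2)*(-43/14) = (17 + 2)*(-43/14) = 19*(-43/14) = -817/14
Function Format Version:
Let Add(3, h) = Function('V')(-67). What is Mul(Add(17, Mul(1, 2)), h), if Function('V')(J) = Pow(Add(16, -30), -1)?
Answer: Rational(-817, 14) ≈ -58.357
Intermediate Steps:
Function('V')(J) = Rational(-1, 14) (Function('V')(J) = Pow(-14, -1) = Rational(-1, 14))
h = Rational(-43, 14) (h = Add(-3, Rational(-1, 14)) = Rational(-43, 14) ≈ -3.0714)
Mul(Add(17, Mul(1, 2)), h) = Mul(Add(17, Mul(1, 2)), Rational(-43, 14)) = Mul(Add(17, 2), Rational(-43, 14)) = Mul(19, Rational(-43, 14)) = Rational(-817, 14)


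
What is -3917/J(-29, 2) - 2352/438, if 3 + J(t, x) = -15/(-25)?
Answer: 1425001/876 ≈ 1626.7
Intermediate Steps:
J(t, x) = -12/5 (J(t, x) = -3 - 15/(-25) = -3 - 15*(-1/25) = -3 + ⅗ = -12/5)
-3917/J(-29, 2) - 2352/438 = -3917/(-12/5) - 2352/438 = -3917*(-5/12) - 2352*1/438 = 19585/12 - 392/73 = 1425001/876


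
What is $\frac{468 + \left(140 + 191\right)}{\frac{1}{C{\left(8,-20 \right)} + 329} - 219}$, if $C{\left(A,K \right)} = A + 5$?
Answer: $- \frac{273258}{74897} \approx -3.6484$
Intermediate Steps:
$C{\left(A,K \right)} = 5 + A$
$\frac{468 + \left(140 + 191\right)}{\frac{1}{C{\left(8,-20 \right)} + 329} - 219} = \frac{468 + \left(140 + 191\right)}{\frac{1}{\left(5 + 8\right) + 329} - 219} = \frac{468 + 331}{\frac{1}{13 + 329} - 219} = \frac{799}{\frac{1}{342} - 219} = \frac{799}{- \frac{74897}{342}} = 799 \left(- \frac{342}{74897}\right) = - \frac{273258}{74897}$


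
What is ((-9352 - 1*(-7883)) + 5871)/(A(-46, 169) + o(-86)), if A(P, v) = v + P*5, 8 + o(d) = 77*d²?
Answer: 4402/569423 ≈ 0.0077306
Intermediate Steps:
o(d) = -8 + 77*d²
A(P, v) = v + 5*P
((-9352 - 1*(-7883)) + 5871)/(A(-46, 169) + o(-86)) = ((-9352 - 1*(-7883)) + 5871)/((169 + 5*(-46)) + (-8 + 77*(-86)²)) = ((-9352 + 7883) + 5871)/((169 - 230) + (-8 + 77*7396)) = (-1469 + 5871)/(-61 + (-8 + 569492)) = 4402/(-61 + 569484) = 4402/569423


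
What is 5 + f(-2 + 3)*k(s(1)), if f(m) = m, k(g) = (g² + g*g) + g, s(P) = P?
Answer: 8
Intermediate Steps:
k(g) = g + 2*g² (k(g) = (g² + g²) + g = 2*g² + g = g + 2*g²)
5 + f(-2 + 3)*k(s(1)) = 5 + (-2 + 3)*(1*(1 + 2*1)) = 5 + 1*(1*(1 + 2)) = 5 + 1*(1*3) = 5 + 1*3 = 5 + 3 = 8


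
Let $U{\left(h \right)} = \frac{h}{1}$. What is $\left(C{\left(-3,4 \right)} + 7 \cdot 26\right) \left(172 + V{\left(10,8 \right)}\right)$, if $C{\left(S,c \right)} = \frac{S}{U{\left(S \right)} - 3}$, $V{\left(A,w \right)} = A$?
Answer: $33215$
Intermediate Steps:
$U{\left(h \right)} = h$ ($U{\left(h \right)} = h 1 = h$)
$C{\left(S,c \right)} = \frac{S}{-3 + S}$ ($C{\left(S,c \right)} = \frac{S}{S - 3} = \frac{S}{-3 + S}$)
$\left(C{\left(-3,4 \right)} + 7 \cdot 26\right) \left(172 + V{\left(10,8 \right)}\right) = \left(- \frac{3}{-3 - 3} + 7 \cdot 26\right) \left(172 + 10\right) = \left(- \frac{3}{-6} + 182\right) 182 = \left(\left(-3\right) \left(- \frac{1}{6}\right) + 182\right) 182 = \left(\frac{1}{2} + 182\right) 182 = \frac{365}{2} \cdot 182 = 33215$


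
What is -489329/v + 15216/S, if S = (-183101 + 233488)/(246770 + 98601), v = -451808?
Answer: 2374350305586211/22765249696 ≈ 1.0430e+5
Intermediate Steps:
S = 50387/345371 ≈ 0.14589
-489329/v + 15216/S = -489329/(-451808) + 15216/(50387/345371) = -489329*(-1/451808) + 15216*(345371/50387) = 489329/451808 + 5255165136/50387 = 2374350305586211/22765249696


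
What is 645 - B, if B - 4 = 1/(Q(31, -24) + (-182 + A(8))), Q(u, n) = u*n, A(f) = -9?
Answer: 599336/935 ≈ 641.00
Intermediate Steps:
Q(u, n) = n*u
B = 3739/935 (B = 4 + 1/(-24*31 + (-182 - 9)) = 4 + 1/(-744 - 191) = 4 + 1/(-935) = 4 - 1/935 = 3739/935 ≈ 3.9989)
645 - B = 645 - 1*3739/935 = 645 - 3739/935 = 599336/935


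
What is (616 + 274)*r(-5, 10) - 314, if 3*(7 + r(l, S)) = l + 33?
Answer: 5288/3 ≈ 1762.7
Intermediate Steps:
r(l, S) = 4 + l/3 (r(l, S) = -7 + (l + 33)/3 = -7 + (33 + l)/3 = -7 + (11 + l/3) = 4 + l/3)
(616 + 274)*r(-5, 10) - 314 = (616 + 274)*(4 + (1/3)*(-5)) - 314 = 890*(4 - 5/3) - 314 = 890*(7/3) - 314 = 6230/3 - 314 = 5288/3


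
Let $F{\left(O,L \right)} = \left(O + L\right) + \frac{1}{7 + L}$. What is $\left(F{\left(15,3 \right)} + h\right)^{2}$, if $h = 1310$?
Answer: $\frac{176384961}{100} \approx 1.7639 \cdot 10^{6}$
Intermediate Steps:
$F{\left(O,L \right)} = L + O + \frac{1}{7 + L}$ ($F{\left(O,L \right)} = \left(L + O\right) + \frac{1}{7 + L} = L + O + \frac{1}{7 + L}$)
$\left(F{\left(15,3 \right)} + h\right)^{2} = \left(\frac{1 + 3^{2} + 7 \cdot 3 + 7 \cdot 15 + 3 \cdot 15}{7 + 3} + 1310\right)^{2} = \left(\frac{1 + 9 + 21 + 105 + 45}{10} + 1310\right)^{2} = \left(\frac{1}{10} \cdot 181 + 1310\right)^{2} = \left(\frac{181}{10} + 1310\right)^{2} = \left(\frac{13281}{10}\right)^{2} = \frac{176384961}{100}$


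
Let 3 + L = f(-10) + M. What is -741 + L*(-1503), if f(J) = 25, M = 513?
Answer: -804846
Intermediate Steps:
L = 535 (L = -3 + (25 + 513) = -3 + 538 = 535)
-741 + L*(-1503) = -741 + 535*(-1503) = -741 - 804105 = -804846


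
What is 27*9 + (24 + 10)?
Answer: 277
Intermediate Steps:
27*9 + (24 + 10) = 243 + 34 = 277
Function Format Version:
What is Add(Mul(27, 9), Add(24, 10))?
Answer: 277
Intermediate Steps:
Add(Mul(27, 9), Add(24, 10)) = Add(243, 34) = 277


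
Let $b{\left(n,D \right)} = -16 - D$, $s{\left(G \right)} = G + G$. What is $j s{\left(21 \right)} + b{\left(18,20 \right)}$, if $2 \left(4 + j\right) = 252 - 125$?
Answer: $2463$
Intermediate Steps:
$s{\left(G \right)} = 2 G$
$j = \frac{119}{2}$ ($j = -4 + \frac{252 - 125}{2} = -4 + \frac{1}{2} \cdot 127 = -4 + \frac{127}{2} = \frac{119}{2} \approx 59.5$)
$j s{\left(21 \right)} + b{\left(18,20 \right)} = \frac{119 \cdot 2 \cdot 21}{2} - 36 = \frac{119}{2} \cdot 42 - 36 = 2499 - 36 = 2463$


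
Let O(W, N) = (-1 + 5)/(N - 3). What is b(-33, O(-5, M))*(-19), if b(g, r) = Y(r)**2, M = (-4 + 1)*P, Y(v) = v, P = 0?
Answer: -304/9 ≈ -33.778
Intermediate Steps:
M = 0 (M = (-4 + 1)*0 = -3*0 = 0)
O(W, N) = 4/(-3 + N)
b(g, r) = r**2
b(-33, O(-5, M))*(-19) = (4/(-3 + 0))**2*(-19) = (4/(-3))**2*(-19) = (4*(-1/3))**2*(-19) = (-4/3)**2*(-19) = (16/9)*(-19) = -304/9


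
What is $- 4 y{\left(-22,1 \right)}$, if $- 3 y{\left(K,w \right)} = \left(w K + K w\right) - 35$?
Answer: $- \frac{316}{3} \approx -105.33$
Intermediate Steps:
$y{\left(K,w \right)} = \frac{35}{3} - \frac{2 K w}{3}$ ($y{\left(K,w \right)} = - \frac{\left(w K + K w\right) - 35}{3} = - \frac{\left(K w + K w\right) - 35}{3} = - \frac{2 K w - 35}{3} = - \frac{-35 + 2 K w}{3} = \frac{35}{3} - \frac{2 K w}{3}$)
$- 4 y{\left(-22,1 \right)} = - 4 \left(\frac{35}{3} - \left(- \frac{44}{3}\right) 1\right) = - 4 \left(\frac{35}{3} + \frac{44}{3}\right) = \left(-4\right) \frac{79}{3} = - \frac{316}{3}$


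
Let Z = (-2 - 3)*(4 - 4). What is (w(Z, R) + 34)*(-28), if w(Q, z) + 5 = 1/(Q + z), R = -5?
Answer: -4032/5 ≈ -806.40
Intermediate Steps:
Z = 0 (Z = -5*0 = 0)
w(Q, z) = -5 + 1/(Q + z)
(w(Z, R) + 34)*(-28) = ((1 - 5*0 - 5*(-5))/(0 - 5) + 34)*(-28) = ((1 + 0 + 25)/(-5) + 34)*(-28) = (-⅕*26 + 34)*(-28) = (-26/5 + 34)*(-28) = (144/5)*(-28) = -4032/5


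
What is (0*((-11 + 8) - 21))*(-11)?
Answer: 0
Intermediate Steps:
(0*((-11 + 8) - 21))*(-11) = (0*(-3 - 21))*(-11) = (0*(-24))*(-11) = 0*(-11) = 0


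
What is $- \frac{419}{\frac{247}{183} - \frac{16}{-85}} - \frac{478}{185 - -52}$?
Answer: $- \frac{1556093359}{5669751} \approx -274.46$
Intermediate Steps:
$- \frac{419}{\frac{247}{183} - \frac{16}{-85}} - \frac{478}{185 - -52} = - \frac{419}{247 \cdot \frac{1}{183} - - \frac{16}{85}} - \frac{478}{185 + 52} = - \frac{419}{\frac{247}{183} + \frac{16}{85}} - \frac{478}{237} = - \frac{419}{\frac{23923}{15555}} - \frac{478}{237} = \left(-419\right) \frac{15555}{23923} - \frac{478}{237} = - \frac{6517545}{23923} - \frac{478}{237} = - \frac{1556093359}{5669751}$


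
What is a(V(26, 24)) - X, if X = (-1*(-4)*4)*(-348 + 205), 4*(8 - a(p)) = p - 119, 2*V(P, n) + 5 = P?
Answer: 18585/8 ≈ 2323.1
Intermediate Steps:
V(P, n) = -5/2 + P/2
a(p) = 151/4 - p/4 (a(p) = 8 - (p - 119)/4 = 8 - (-119 + p)/4 = 8 + (119/4 - p/4) = 151/4 - p/4)
X = -2288 (X = (4*4)*(-143) = 16*(-143) = -2288)
a(V(26, 24)) - X = (151/4 - (-5/2 + (½)*26)/4) - 1*(-2288) = (151/4 - (-5/2 + 13)/4) + 2288 = (151/4 - ¼*21/2) + 2288 = (151/4 - 21/8) + 2288 = 281/8 + 2288 = 18585/8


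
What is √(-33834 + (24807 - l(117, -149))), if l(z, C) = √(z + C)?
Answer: √(-9027 - 4*I*√2) ≈ 0.0298 - 95.01*I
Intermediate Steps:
l(z, C) = √(C + z)
√(-33834 + (24807 - l(117, -149))) = √(-33834 + (24807 - √(-149 + 117))) = √(-33834 + (24807 - √(-32))) = √(-33834 + (24807 - 4*I*√2)) = √(-9027 - 4*I*√2)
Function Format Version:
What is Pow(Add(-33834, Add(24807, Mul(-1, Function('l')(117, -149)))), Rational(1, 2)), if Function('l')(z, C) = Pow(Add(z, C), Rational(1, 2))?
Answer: Pow(Add(-9027, Mul(-4, I, Pow(2, Rational(1, 2)))), Rational(1, 2)) ≈ Add(0.0298, Mul(-95.010, I))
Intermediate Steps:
Function('l')(z, C) = Pow(Add(C, z), Rational(1, 2))
Pow(Add(-33834, Add(24807, Mul(-1, Function('l')(117, -149)))), Rational(1, 2)) = Pow(Add(-33834, Add(24807, Mul(-1, Pow(Add(-149, 117), Rational(1, 2))))), Rational(1, 2)) = Pow(Add(-33834, Add(24807, Mul(-1, Pow(-32, Rational(1, 2))))), Rational(1, 2)) = Pow(Add(-33834, Add(24807, Mul(-1, Mul(4, I, Pow(2, Rational(1, 2)))))), Rational(1, 2)) = Pow(Add(-33834, Add(24807, Mul(-4, I, Pow(2, Rational(1, 2))))), Rational(1, 2)) = Pow(Add(-9027, Mul(-4, I, Pow(2, Rational(1, 2)))), Rational(1, 2))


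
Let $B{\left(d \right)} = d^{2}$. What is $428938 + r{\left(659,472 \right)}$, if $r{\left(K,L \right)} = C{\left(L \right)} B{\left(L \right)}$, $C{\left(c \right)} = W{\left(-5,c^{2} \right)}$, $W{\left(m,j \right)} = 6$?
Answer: $1765642$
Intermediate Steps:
$C{\left(c \right)} = 6$
$r{\left(K,L \right)} = 6 L^{2}$
$428938 + r{\left(659,472 \right)} = 428938 + 6 \cdot 472^{2} = 428938 + 6 \cdot 222784 = 428938 + 1336704 = 1765642$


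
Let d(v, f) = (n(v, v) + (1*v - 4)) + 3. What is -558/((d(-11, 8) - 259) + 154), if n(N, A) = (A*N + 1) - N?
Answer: -279/8 ≈ -34.875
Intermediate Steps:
n(N, A) = 1 - N + A*N (n(N, A) = (1 + A*N) - N = 1 - N + A*N)
d(v, f) = v² (d(v, f) = ((1 - v + v*v) + (1*v - 4)) + 3 = ((1 - v + v²) + (v - 4)) + 3 = ((1 + v² - v) + (-4 + v)) + 3 = (-3 + v²) + 3 = v²)
-558/((d(-11, 8) - 259) + 154) = -558/(((-11)² - 259) + 154) = -558/((121 - 259) + 154) = -558/(-138 + 154) = -558/16 = -558*1/16 = -279/8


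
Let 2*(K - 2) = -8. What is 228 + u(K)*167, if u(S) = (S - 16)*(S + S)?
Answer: 12252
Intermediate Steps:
K = -2 (K = 2 + (½)*(-8) = 2 - 4 = -2)
u(S) = 2*S*(-16 + S) (u(S) = (-16 + S)*(2*S) = 2*S*(-16 + S))
228 + u(K)*167 = 228 + (2*(-2)*(-16 - 2))*167 = 228 + (2*(-2)*(-18))*167 = 228 + 72*167 = 228 + 12024 = 12252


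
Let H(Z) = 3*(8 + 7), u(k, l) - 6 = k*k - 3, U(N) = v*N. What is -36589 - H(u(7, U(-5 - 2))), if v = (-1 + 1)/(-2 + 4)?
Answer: -36634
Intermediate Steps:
v = 0 (v = 0/2 = 0*(1/2) = 0)
U(N) = 0 (U(N) = 0*N = 0)
u(k, l) = 3 + k**2 (u(k, l) = 6 + (k*k - 3) = 6 + (k**2 - 3) = 6 + (-3 + k**2) = 3 + k**2)
H(Z) = 45 (H(Z) = 3*15 = 45)
-36589 - H(u(7, U(-5 - 2))) = -36589 - 1*45 = -36589 - 45 = -36634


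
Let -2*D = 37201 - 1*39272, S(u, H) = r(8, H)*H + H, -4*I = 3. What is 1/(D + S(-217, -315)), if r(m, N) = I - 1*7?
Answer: 4/12647 ≈ 0.00031628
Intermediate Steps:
I = -¾ (I = -¼*3 = -¾ ≈ -0.75000)
r(m, N) = -31/4 (r(m, N) = -¾ - 1*7 = -¾ - 7 = -31/4)
S(u, H) = -27*H/4 (S(u, H) = -31*H/4 + H = -27*H/4)
D = 2071/2 (D = -(37201 - 1*39272)/2 = -(37201 - 39272)/2 = -½*(-2071) = 2071/2 ≈ 1035.5)
1/(D + S(-217, -315)) = 1/(2071/2 - 27/4*(-315)) = 1/(2071/2 + 8505/4) = 1/(12647/4) = 4/12647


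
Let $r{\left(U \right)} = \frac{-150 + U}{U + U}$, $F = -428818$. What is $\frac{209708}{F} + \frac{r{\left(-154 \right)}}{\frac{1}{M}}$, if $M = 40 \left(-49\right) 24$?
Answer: $- \frac{109504117874}{2358499} \approx -46430.0$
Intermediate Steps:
$M = -47040$ ($M = \left(-1960\right) 24 = -47040$)
$r{\left(U \right)} = \frac{-150 + U}{2 U}$
$\frac{209708}{F} + \frac{r{\left(-154 \right)}}{\frac{1}{M}} = \frac{209708}{-428818} + \frac{\frac{1}{2} \frac{1}{-154} \left(-150 - 154\right)}{\frac{1}{-47040}} = 209708 \left(- \frac{1}{428818}\right) + \frac{\frac{1}{2} \left(- \frac{1}{154}\right) \left(-304\right)}{- \frac{1}{47040}} = - \frac{104854}{214409} + \frac{76}{77} \left(-47040\right) = - \frac{104854}{214409} - \frac{510720}{11} = - \frac{109504117874}{2358499}$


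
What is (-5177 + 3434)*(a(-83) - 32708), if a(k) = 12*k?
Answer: 58746072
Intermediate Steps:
(-5177 + 3434)*(a(-83) - 32708) = (-5177 + 3434)*(12*(-83) - 32708) = -1743*(-996 - 32708) = -1743*(-33704) = 58746072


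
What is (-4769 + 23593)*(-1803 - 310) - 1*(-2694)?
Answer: -39772418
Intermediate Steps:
(-4769 + 23593)*(-1803 - 310) - 1*(-2694) = 18824*(-2113) + 2694 = -39775112 + 2694 = -39772418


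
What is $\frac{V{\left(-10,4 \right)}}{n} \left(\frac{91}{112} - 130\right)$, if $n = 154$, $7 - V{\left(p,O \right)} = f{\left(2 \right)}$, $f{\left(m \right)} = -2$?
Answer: $- \frac{18603}{2464} \approx -7.5499$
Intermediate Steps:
$V{\left(p,O \right)} = 9$ ($V{\left(p,O \right)} = 7 - -2 = 7 + 2 = 9$)
$\frac{V{\left(-10,4 \right)}}{n} \left(\frac{91}{112} - 130\right) = \frac{9}{154} \left(\frac{91}{112} - 130\right) = 9 \cdot \frac{1}{154} \left(91 \cdot \frac{1}{112} - 130\right) = \frac{9 \left(\frac{13}{16} - 130\right)}{154} = \frac{9}{154} \left(- \frac{2067}{16}\right) = - \frac{18603}{2464}$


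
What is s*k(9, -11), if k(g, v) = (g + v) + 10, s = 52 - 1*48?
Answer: 32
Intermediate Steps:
s = 4 (s = 52 - 48 = 4)
k(g, v) = 10 + g + v
s*k(9, -11) = 4*(10 + 9 - 11) = 4*8 = 32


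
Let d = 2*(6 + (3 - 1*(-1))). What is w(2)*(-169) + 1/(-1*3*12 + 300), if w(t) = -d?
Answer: 892321/264 ≈ 3380.0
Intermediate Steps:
d = 20 (d = 2*(6 + (3 + 1)) = 2*(6 + 4) = 2*10 = 20)
w(t) = -20 (w(t) = -1*20 = -20)
w(2)*(-169) + 1/(-1*3*12 + 300) = -20*(-169) + 1/(-1*3*12 + 300) = 3380 + 1/(-3*12 + 300) = 3380 + 1/(-36 + 300) = 3380 + 1/264 = 892321/264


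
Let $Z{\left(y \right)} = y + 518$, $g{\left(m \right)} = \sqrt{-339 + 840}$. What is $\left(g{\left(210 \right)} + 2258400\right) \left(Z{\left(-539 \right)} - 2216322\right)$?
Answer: $-5005389031200 - 2216343 \sqrt{501} \approx -5.0054 \cdot 10^{12}$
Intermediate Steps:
$g{\left(m \right)} = \sqrt{501}$
$Z{\left(y \right)} = 518 + y$
$\left(g{\left(210 \right)} + 2258400\right) \left(Z{\left(-539 \right)} - 2216322\right) = \left(\sqrt{501} + 2258400\right) \left(\left(518 - 539\right) - 2216322\right) = \left(2258400 + \sqrt{501}\right) \left(-21 - 2216322\right) = \left(2258400 + \sqrt{501}\right) \left(-2216343\right) = -5005389031200 - 2216343 \sqrt{501}$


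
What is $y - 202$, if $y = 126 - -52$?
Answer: $-24$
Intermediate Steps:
$y = 178$ ($y = 126 + 52 = 178$)
$y - 202 = 178 - 202 = -24$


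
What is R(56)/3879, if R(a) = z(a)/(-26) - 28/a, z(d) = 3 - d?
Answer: 20/50427 ≈ 0.00039661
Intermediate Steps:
R(a) = -3/26 - 28/a + a/26 (R(a) = (3 - a)/(-26) - 28/a = (3 - a)*(-1/26) - 28/a = (-3/26 + a/26) - 28/a = -3/26 - 28/a + a/26)
R(56)/3879 = ((1/26)*(-728 + 56*(-3 + 56))/56)/3879 = ((1/26)*(1/56)*(-728 + 56*53))*(1/3879) = ((1/26)*(1/56)*(-728 + 2968))*(1/3879) = ((1/26)*(1/56)*2240)*(1/3879) = (20/13)*(1/3879) = 20/50427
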